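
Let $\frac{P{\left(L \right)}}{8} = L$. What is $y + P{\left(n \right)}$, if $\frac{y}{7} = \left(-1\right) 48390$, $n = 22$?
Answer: $-338554$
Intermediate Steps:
$P{\left(L \right)} = 8 L$
$y = -338730$ ($y = 7 \left(\left(-1\right) 48390\right) = 7 \left(-48390\right) = -338730$)
$y + P{\left(n \right)} = -338730 + 8 \cdot 22 = -338730 + 176 = -338554$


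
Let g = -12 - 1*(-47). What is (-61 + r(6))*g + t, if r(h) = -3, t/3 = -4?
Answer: -2252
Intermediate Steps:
t = -12 (t = 3*(-4) = -12)
g = 35 (g = -12 + 47 = 35)
(-61 + r(6))*g + t = (-61 - 3)*35 - 12 = -64*35 - 12 = -2240 - 12 = -2252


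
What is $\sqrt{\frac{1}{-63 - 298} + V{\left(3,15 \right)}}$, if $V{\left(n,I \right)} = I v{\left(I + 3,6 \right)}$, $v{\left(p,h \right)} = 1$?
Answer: $\frac{\sqrt{5414}}{19} \approx 3.8726$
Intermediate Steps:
$V{\left(n,I \right)} = I$ ($V{\left(n,I \right)} = I 1 = I$)
$\sqrt{\frac{1}{-63 - 298} + V{\left(3,15 \right)}} = \sqrt{\frac{1}{-63 - 298} + 15} = \sqrt{\frac{1}{-361} + 15} = \sqrt{- \frac{1}{361} + 15} = \sqrt{\frac{5414}{361}} = \frac{\sqrt{5414}}{19}$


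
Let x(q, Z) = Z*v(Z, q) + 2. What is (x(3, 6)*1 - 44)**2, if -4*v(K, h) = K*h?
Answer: 4761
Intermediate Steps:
v(K, h) = -K*h/4
x(q, Z) = 2 - q*Z**2/4 (x(q, Z) = Z*(-Z*q/4) + 2 = -q*Z**2/4 + 2 = 2 - q*Z**2/4)
(x(3, 6)*1 - 44)**2 = ((2 - 1/4*3*6**2)*1 - 44)**2 = ((2 - 1/4*3*36)*1 - 44)**2 = ((2 - 27)*1 - 44)**2 = (-25*1 - 44)**2 = (-25 - 44)**2 = (-69)**2 = 4761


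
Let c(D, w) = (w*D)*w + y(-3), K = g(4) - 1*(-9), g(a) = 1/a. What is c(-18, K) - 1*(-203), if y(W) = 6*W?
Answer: -10841/8 ≈ -1355.1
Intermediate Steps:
K = 37/4 (K = 1/4 - 1*(-9) = ¼ + 9 = 37/4 ≈ 9.2500)
c(D, w) = -18 + D*w² (c(D, w) = (w*D)*w + 6*(-3) = (D*w)*w - 18 = D*w² - 18 = -18 + D*w²)
c(-18, K) - 1*(-203) = (-18 - 18*(37/4)²) - 1*(-203) = (-18 - 18*1369/16) + 203 = (-18 - 12321/8) + 203 = -12465/8 + 203 = -10841/8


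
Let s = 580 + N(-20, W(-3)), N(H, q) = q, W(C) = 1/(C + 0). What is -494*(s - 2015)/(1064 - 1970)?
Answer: -1063582/1359 ≈ -782.62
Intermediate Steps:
W(C) = 1/C
s = 1739/3 (s = 580 + 1/(-3) = 580 - ⅓ = 1739/3 ≈ 579.67)
-494*(s - 2015)/(1064 - 1970) = -494*(1739/3 - 2015)/(1064 - 1970) = -(-2127164)/(3*(-906)) = -(-2127164)*(-1)/(3*906) = -494*2153/1359 = -1063582/1359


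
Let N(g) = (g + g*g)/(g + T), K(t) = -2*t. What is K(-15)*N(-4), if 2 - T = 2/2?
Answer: -120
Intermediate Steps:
T = 1 (T = 2 - 2/2 = 2 - 1*1 = 2 - 1 = 1)
N(g) = (g + g²)/(1 + g) (N(g) = (g + g*g)/(g + 1) = (g + g²)/(1 + g))
K(-15)*N(-4) = -2*(-15)*(-4) = 30*(-4) = -120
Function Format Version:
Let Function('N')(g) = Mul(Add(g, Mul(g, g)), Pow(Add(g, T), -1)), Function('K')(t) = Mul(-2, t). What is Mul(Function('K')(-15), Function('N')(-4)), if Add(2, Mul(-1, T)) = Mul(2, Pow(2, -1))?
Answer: -120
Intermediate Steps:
T = 1 (T = Add(2, Mul(-1, Mul(2, Pow(2, -1)))) = Add(2, Mul(-1, Mul(2, Rational(1, 2)))) = Add(2, Mul(-1, 1)) = Add(2, -1) = 1)
Function('N')(g) = Mul(Pow(Add(1, g), -1), Add(g, Pow(g, 2))) (Function('N')(g) = Mul(Add(g, Mul(g, g)), Pow(Add(g, 1), -1)) = Mul(Add(g, Pow(g, 2)), Pow(Add(1, g), -1)) = Mul(Pow(Add(1, g), -1), Add(g, Pow(g, 2))))
Mul(Function('K')(-15), Function('N')(-4)) = Mul(Mul(-2, -15), -4) = Mul(30, -4) = -120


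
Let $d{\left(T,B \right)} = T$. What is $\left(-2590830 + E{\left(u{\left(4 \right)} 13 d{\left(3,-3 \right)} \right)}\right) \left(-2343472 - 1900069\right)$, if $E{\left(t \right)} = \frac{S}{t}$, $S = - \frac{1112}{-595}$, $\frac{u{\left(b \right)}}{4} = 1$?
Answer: $\frac{255122575520436752}{23205} \approx 1.0994 \cdot 10^{13}$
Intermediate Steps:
$u{\left(b \right)} = 4$ ($u{\left(b \right)} = 4 \cdot 1 = 4$)
$S = \frac{1112}{595}$ ($S = \left(-1112\right) \left(- \frac{1}{595}\right) = \frac{1112}{595} \approx 1.8689$)
$E{\left(t \right)} = \frac{1112}{595 t}$
$\left(-2590830 + E{\left(u{\left(4 \right)} 13 d{\left(3,-3 \right)} \right)}\right) \left(-2343472 - 1900069\right) = \left(-2590830 + \frac{1112}{595 \cdot 4 \cdot 13 \cdot 3}\right) \left(-2343472 - 1900069\right) = \left(-2590830 + \frac{1112}{595 \cdot 52 \cdot 3}\right) \left(-4243541\right) = \left(-2590830 + \frac{1112}{595 \cdot 156}\right) \left(-4243541\right) = \left(-2590830 + \frac{1112}{595} \cdot \frac{1}{156}\right) \left(-4243541\right) = \left(-2590830 + \frac{278}{23205}\right) \left(-4243541\right) = \left(- \frac{60120209872}{23205}\right) \left(-4243541\right) = \frac{255122575520436752}{23205}$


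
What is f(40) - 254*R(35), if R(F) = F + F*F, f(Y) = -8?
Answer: -320048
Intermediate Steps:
R(F) = F + F²
f(40) - 254*R(35) = -8 - 8890*(1 + 35) = -8 - 8890*36 = -8 - 254*1260 = -8 - 320040 = -320048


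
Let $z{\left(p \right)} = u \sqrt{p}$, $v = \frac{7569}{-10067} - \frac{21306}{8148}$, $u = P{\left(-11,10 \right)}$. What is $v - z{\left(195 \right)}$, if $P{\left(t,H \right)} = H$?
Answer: $- \frac{46026619}{13670986} - 10 \sqrt{195} \approx -143.01$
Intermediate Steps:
$u = 10$
$v = - \frac{46026619}{13670986}$ ($v = 7569 \left(- \frac{1}{10067}\right) - \frac{3551}{1358} = - \frac{7569}{10067} - \frac{3551}{1358} = - \frac{46026619}{13670986} \approx -3.3667$)
$z{\left(p \right)} = 10 \sqrt{p}$
$v - z{\left(195 \right)} = - \frac{46026619}{13670986} - 10 \sqrt{195}$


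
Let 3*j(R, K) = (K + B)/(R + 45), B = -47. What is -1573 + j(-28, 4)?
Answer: -80266/51 ≈ -1573.8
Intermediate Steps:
j(R, K) = (-47 + K)/(3*(45 + R)) (j(R, K) = ((K - 47)/(R + 45))/3 = ((-47 + K)/(45 + R))/3 = (-47 + K)/(3*(45 + R)))
-1573 + j(-28, 4) = -1573 + (-47 + 4)/(3*(45 - 28)) = -1573 + (⅓)*(-43)/17 = -1573 + (⅓)*(1/17)*(-43) = -1573 - 43/51 = -80266/51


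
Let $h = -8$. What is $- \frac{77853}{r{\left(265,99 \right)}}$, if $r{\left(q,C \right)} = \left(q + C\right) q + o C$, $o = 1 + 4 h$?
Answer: $- \frac{77853}{93391} \approx -0.83362$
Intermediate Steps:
$o = -31$ ($o = 1 + 4 \left(-8\right) = 1 - 32 = -31$)
$r{\left(q,C \right)} = - 31 C + q \left(C + q\right)$ ($r{\left(q,C \right)} = \left(q + C\right) q - 31 C = \left(C + q\right) q - 31 C = q \left(C + q\right) - 31 C = - 31 C + q \left(C + q\right)$)
$- \frac{77853}{r{\left(265,99 \right)}} = - \frac{77853}{265^{2} - 3069 + 99 \cdot 265} = - \frac{77853}{70225 - 3069 + 26235} = - \frac{77853}{93391}$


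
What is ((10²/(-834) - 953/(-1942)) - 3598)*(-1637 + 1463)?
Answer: 84488903659/134969 ≈ 6.2599e+5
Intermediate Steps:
((10²/(-834) - 953/(-1942)) - 3598)*(-1637 + 1463) = ((100*(-1/834) - 953*(-1/1942)) - 3598)*(-174) = ((-50/417 + 953/1942) - 3598)*(-174) = (300301/809814 - 3598)*(-174) = -2913410471/809814*(-174) = 84488903659/134969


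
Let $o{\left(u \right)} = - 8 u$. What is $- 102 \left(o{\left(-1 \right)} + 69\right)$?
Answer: $-7854$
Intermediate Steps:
$- 102 \left(o{\left(-1 \right)} + 69\right) = - 102 \left(\left(-8\right) \left(-1\right) + 69\right) = - 102 \left(8 + 69\right) = \left(-102\right) 77 = -7854$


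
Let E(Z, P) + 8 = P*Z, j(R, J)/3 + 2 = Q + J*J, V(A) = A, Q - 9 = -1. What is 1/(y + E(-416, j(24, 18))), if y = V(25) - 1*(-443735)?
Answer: 1/31912 ≈ 3.1336e-5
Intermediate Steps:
Q = 8 (Q = 9 - 1 = 8)
j(R, J) = 18 + 3*J² (j(R, J) = -6 + 3*(8 + J*J) = -6 + 3*(8 + J²) = -6 + (24 + 3*J²) = 18 + 3*J²)
y = 443760 (y = 25 - 1*(-443735) = 25 + 443735 = 443760)
E(Z, P) = -8 + P*Z
1/(y + E(-416, j(24, 18))) = 1/(443760 + (-8 + (18 + 3*18²)*(-416))) = 1/(443760 + (-8 + (18 + 3*324)*(-416))) = 1/(443760 + (-8 + (18 + 972)*(-416))) = 1/(443760 + (-8 + 990*(-416))) = 1/(443760 + (-8 - 411840)) = 1/(443760 - 411848) = 1/31912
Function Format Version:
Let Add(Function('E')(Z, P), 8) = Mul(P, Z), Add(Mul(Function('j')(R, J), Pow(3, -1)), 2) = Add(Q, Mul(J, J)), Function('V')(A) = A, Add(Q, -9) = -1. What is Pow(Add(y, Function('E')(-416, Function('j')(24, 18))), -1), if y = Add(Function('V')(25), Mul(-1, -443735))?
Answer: Rational(1, 31912) ≈ 3.1336e-5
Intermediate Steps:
Q = 8 (Q = Add(9, -1) = 8)
Function('j')(R, J) = Add(18, Mul(3, Pow(J, 2))) (Function('j')(R, J) = Add(-6, Mul(3, Add(8, Mul(J, J)))) = Add(-6, Mul(3, Add(8, Pow(J, 2)))) = Add(-6, Add(24, Mul(3, Pow(J, 2)))) = Add(18, Mul(3, Pow(J, 2))))
y = 443760 (y = Add(25, Mul(-1, -443735)) = Add(25, 443735) = 443760)
Function('E')(Z, P) = Add(-8, Mul(P, Z))
Pow(Add(y, Function('E')(-416, Function('j')(24, 18))), -1) = Pow(Add(443760, Add(-8, Mul(Add(18, Mul(3, Pow(18, 2))), -416))), -1) = Pow(Add(443760, Add(-8, Mul(Add(18, Mul(3, 324)), -416))), -1) = Pow(Add(443760, Add(-8, Mul(Add(18, 972), -416))), -1) = Pow(Add(443760, Add(-8, Mul(990, -416))), -1) = Pow(Add(443760, Add(-8, -411840)), -1) = Pow(Add(443760, -411848), -1) = Pow(31912, -1) = Rational(1, 31912)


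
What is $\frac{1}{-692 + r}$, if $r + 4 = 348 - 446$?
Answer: $- \frac{1}{794} \approx -0.0012594$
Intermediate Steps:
$r = -102$ ($r = -4 + \left(348 - 446\right) = -4 - 98 = -102$)
$\frac{1}{-692 + r} = \frac{1}{-692 - 102} = \frac{1}{-794} = - \frac{1}{794}$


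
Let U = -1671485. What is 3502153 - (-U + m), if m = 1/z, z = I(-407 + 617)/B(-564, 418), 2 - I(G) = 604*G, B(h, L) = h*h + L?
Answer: 116099293149/63419 ≈ 1.8307e+6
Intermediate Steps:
B(h, L) = L + h² (B(h, L) = h² + L = L + h²)
I(G) = 2 - 604*G
z = -63419/159257 (z = (2 - 604*(-407 + 617))/(418 + (-564)²) = (2 - 604*210)/(418 + 318096) = (2 - 126840)/318514 = -126838*1/318514 = -63419/159257 ≈ -0.39822)
m = -159257/63419 (m = 1/(-63419/159257) = -159257/63419 ≈ -2.5112)
3502153 - (-U + m) = 3502153 - (-1*(-1671485) - 159257/63419) = 3502153 - (1671485 - 159257/63419) = 3502153 - 1*106003747958/63419 = 3502153 - 106003747958/63419 = 116099293149/63419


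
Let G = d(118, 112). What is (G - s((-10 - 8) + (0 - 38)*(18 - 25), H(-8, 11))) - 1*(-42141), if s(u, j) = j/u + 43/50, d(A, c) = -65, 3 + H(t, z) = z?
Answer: 65216417/1550 ≈ 42075.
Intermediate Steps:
H(t, z) = -3 + z
s(u, j) = 43/50 + j/u (s(u, j) = j/u + 43*(1/50) = j/u + 43/50 = 43/50 + j/u)
G = -65
(G - s((-10 - 8) + (0 - 38)*(18 - 25), H(-8, 11))) - 1*(-42141) = (-65 - (43/50 + (-3 + 11)/((-10 - 8) + (0 - 38)*(18 - 25)))) - 1*(-42141) = (-65 - (43/50 + 8/(-18 - 38*(-7)))) + 42141 = (-65 - (43/50 + 8/(-18 + 266))) + 42141 = (-65 - (43/50 + 8/248)) + 42141 = (-65 - (43/50 + 8*(1/248))) + 42141 = (-65 - (43/50 + 1/31)) + 42141 = (-65 - 1*1383/1550) + 42141 = (-65 - 1383/1550) + 42141 = -102133/1550 + 42141 = 65216417/1550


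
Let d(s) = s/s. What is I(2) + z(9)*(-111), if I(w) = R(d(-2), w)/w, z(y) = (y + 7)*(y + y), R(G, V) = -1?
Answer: -63937/2 ≈ -31969.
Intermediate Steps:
d(s) = 1
z(y) = 2*y*(7 + y) (z(y) = (7 + y)*(2*y) = 2*y*(7 + y))
I(w) = -1/w
I(2) + z(9)*(-111) = -1/2 + (2*9*(7 + 9))*(-111) = -1*½ + (2*9*16)*(-111) = -½ + 288*(-111) = -½ - 31968 = -63937/2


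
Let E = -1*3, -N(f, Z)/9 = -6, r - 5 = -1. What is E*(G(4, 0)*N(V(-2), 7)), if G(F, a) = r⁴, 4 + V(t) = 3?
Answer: -41472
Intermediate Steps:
r = 4 (r = 5 - 1 = 4)
V(t) = -1 (V(t) = -4 + 3 = -1)
N(f, Z) = 54 (N(f, Z) = -9*(-6) = 54)
E = -3
G(F, a) = 256 (G(F, a) = 4⁴ = 256)
E*(G(4, 0)*N(V(-2), 7)) = -768*54 = -3*13824 = -41472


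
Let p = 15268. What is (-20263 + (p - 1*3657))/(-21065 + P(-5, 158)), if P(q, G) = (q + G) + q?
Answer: 8652/20917 ≈ 0.41363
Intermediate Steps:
P(q, G) = G + 2*q (P(q, G) = (G + q) + q = G + 2*q)
(-20263 + (p - 1*3657))/(-21065 + P(-5, 158)) = (-20263 + (15268 - 1*3657))/(-21065 + (158 + 2*(-5))) = (-20263 + (15268 - 3657))/(-21065 + (158 - 10)) = (-20263 + 11611)/(-21065 + 148) = -8652/(-20917) = -8652*(-1/20917) = 8652/20917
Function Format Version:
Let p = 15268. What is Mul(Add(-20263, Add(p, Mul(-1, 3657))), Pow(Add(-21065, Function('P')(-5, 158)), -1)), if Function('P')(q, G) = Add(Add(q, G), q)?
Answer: Rational(8652, 20917) ≈ 0.41363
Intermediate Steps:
Function('P')(q, G) = Add(G, Mul(2, q)) (Function('P')(q, G) = Add(Add(G, q), q) = Add(G, Mul(2, q)))
Mul(Add(-20263, Add(p, Mul(-1, 3657))), Pow(Add(-21065, Function('P')(-5, 158)), -1)) = Mul(Add(-20263, Add(15268, Mul(-1, 3657))), Pow(Add(-21065, Add(158, Mul(2, -5))), -1)) = Mul(Add(-20263, Add(15268, -3657)), Pow(Add(-21065, Add(158, -10)), -1)) = Mul(Add(-20263, 11611), Pow(Add(-21065, 148), -1)) = Mul(-8652, Pow(-20917, -1)) = Mul(-8652, Rational(-1, 20917)) = Rational(8652, 20917)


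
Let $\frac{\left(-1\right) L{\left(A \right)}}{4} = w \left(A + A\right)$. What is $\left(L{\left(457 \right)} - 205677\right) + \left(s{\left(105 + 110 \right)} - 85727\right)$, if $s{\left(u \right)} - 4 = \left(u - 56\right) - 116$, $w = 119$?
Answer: $-726421$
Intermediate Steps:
$s{\left(u \right)} = -168 + u$ ($s{\left(u \right)} = 4 + \left(\left(u - 56\right) - 116\right) = 4 + \left(\left(-56 + u\right) - 116\right) = 4 + \left(-172 + u\right) = -168 + u$)
$L{\left(A \right)} = - 952 A$ ($L{\left(A \right)} = - 4 \cdot 119 \left(A + A\right) = - 4 \cdot 119 \cdot 2 A = - 4 \cdot 238 A = - 952 A$)
$\left(L{\left(457 \right)} - 205677\right) + \left(s{\left(105 + 110 \right)} - 85727\right) = \left(\left(-952\right) 457 - 205677\right) + \left(\left(-168 + \left(105 + 110\right)\right) - 85727\right) = \left(-435064 - 205677\right) + \left(\left(-168 + 215\right) - 85727\right) = -640741 + \left(47 - 85727\right) = -640741 - 85680 = -726421$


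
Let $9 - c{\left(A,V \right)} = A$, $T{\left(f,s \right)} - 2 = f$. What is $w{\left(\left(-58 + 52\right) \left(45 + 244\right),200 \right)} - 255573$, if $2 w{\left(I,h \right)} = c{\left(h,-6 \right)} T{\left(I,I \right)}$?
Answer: $-90167$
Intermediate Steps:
$T{\left(f,s \right)} = 2 + f$
$c{\left(A,V \right)} = 9 - A$
$w{\left(I,h \right)} = \frac{\left(2 + I\right) \left(9 - h\right)}{2}$ ($w{\left(I,h \right)} = \frac{\left(9 - h\right) \left(2 + I\right)}{2} = \frac{\left(2 + I\right) \left(9 - h\right)}{2}$)
$w{\left(\left(-58 + 52\right) \left(45 + 244\right),200 \right)} - 255573 = - \frac{\left(-9 + 200\right) \left(2 + \left(-58 + 52\right) \left(45 + 244\right)\right)}{2} - 255573 = \left(- \frac{1}{2}\right) 191 \left(2 - 1734\right) - 255573 = \left(- \frac{1}{2}\right) 191 \left(-1732\right) - 255573 = 165406 - 255573 = -90167$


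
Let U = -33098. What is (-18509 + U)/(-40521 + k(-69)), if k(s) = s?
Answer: 51607/40590 ≈ 1.2714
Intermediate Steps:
(-18509 + U)/(-40521 + k(-69)) = (-18509 - 33098)/(-40521 - 69) = -51607/(-40590) = -51607*(-1/40590) = 51607/40590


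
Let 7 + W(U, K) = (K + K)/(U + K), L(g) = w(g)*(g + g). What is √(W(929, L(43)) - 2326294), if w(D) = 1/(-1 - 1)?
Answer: I*√456534263998/443 ≈ 1525.2*I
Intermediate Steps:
w(D) = -½ (w(D) = 1/(-2) = -½)
L(g) = -g (L(g) = -(g + g)/2 = -g)
W(U, K) = -7 + 2*K/(K + U) (W(U, K) = -7 + (K + K)/(U + K) = -7 + (2*K)/(K + U) = -7 + 2*K/(K + U))
√(W(929, L(43)) - 2326294) = √((-7*929 - (-5)*43)/(-1*43 + 929) - 2326294) = √((-6503 - 5*(-43))/(-43 + 929) - 2326294) = √((-6503 + 215)/886 - 2326294) = √((1/886)*(-6288) - 2326294) = √(-3144/443 - 2326294) = √(-1030551386/443) = I*√456534263998/443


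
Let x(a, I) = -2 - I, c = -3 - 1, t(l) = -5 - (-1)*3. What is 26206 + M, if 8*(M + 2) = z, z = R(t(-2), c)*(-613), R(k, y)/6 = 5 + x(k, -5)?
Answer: 22526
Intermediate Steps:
t(l) = -2 (t(l) = -5 - 1*(-3) = -5 + 3 = -2)
c = -4
R(k, y) = 48 (R(k, y) = 6*(5 + (-2 - 1*(-5))) = 6*(5 + (-2 + 5)) = 6*(5 + 3) = 6*8 = 48)
z = -29424 (z = 48*(-613) = -29424)
M = -3680 (M = -2 + (1/8)*(-29424) = -2 - 3678 = -3680)
26206 + M = 26206 - 3680 = 22526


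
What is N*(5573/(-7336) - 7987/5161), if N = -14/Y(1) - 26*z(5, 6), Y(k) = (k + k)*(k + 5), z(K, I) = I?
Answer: 27458552185/75722192 ≈ 362.62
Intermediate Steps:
Y(k) = 2*k*(5 + k) (Y(k) = (2*k)*(5 + k) = 2*k*(5 + k))
N = -943/6 (N = -14*1/(2*(5 + 1)) - 26/(1/6) = -14/(2*1*6) - 26/⅙ = -14/12 - 26*6 = -14*1/12 - 156 = -7/6 - 156 = -943/6 ≈ -157.17)
N*(5573/(-7336) - 7987/5161) = -943*(5573/(-7336) - 7987/5161)/6 = -943*(5573*(-1/7336) - 7987*1/5161)/6 = -943*(-5573/7336 - 7987/5161)/6 = -943/6*(-87354885/37861096) = 27458552185/75722192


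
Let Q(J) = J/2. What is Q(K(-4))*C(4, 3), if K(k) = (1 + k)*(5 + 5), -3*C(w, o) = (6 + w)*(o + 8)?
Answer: 550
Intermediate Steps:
C(w, o) = -(6 + w)*(8 + o)/3 (C(w, o) = -(6 + w)*(o + 8)/3 = -(6 + w)*(8 + o)/3)
K(k) = 10 + 10*k (K(k) = (1 + k)*10 = 10 + 10*k)
Q(J) = J/2 (Q(J) = J*(½) = J/2)
Q(K(-4))*C(4, 3) = ((10 + 10*(-4))/2)*(-16 - 2*3 - 8/3*4 - ⅓*3*4) = ((10 - 40)/2)*(-16 - 6 - 32/3 - 4) = ((½)*(-30))*(-110/3) = -15*(-110/3) = 550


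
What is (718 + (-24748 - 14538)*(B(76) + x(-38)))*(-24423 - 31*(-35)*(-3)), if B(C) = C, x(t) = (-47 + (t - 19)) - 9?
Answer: -40252115400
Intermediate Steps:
x(t) = -75 + t (x(t) = (-47 + (-19 + t)) - 9 = (-66 + t) - 9 = -75 + t)
(718 + (-24748 - 14538)*(B(76) + x(-38)))*(-24423 - 31*(-35)*(-3)) = (718 + (-24748 - 14538)*(76 + (-75 - 38)))*(-24423 - 31*(-35)*(-3)) = (718 - 39286*(76 - 113))*(-24423 + 1085*(-3)) = (718 - 39286*(-37))*(-24423 - 3255) = (718 + 1453582)*(-27678) = 1454300*(-27678) = -40252115400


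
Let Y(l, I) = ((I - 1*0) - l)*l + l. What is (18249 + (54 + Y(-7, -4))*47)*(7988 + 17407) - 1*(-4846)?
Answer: 494470891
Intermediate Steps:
Y(l, I) = l + l*(I - l) (Y(l, I) = ((I + 0) - l)*l + l = (I - l)*l + l = l*(I - l) + l = l + l*(I - l))
(18249 + (54 + Y(-7, -4))*47)*(7988 + 17407) - 1*(-4846) = (18249 + (54 - 7*(1 - 4 - 1*(-7)))*47)*(7988 + 17407) - 1*(-4846) = (18249 + (54 - 7*(1 - 4 + 7))*47)*25395 + 4846 = (18249 + (54 - 7*4)*47)*25395 + 4846 = (18249 + (54 - 28)*47)*25395 + 4846 = (18249 + 26*47)*25395 + 4846 = (18249 + 1222)*25395 + 4846 = 19471*25395 + 4846 = 494466045 + 4846 = 494470891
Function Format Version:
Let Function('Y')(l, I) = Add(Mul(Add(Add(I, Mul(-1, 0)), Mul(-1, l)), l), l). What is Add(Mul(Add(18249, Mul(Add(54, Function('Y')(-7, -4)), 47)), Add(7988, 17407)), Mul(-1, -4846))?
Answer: 494470891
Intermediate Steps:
Function('Y')(l, I) = Add(l, Mul(l, Add(I, Mul(-1, l)))) (Function('Y')(l, I) = Add(Mul(Add(Add(I, 0), Mul(-1, l)), l), l) = Add(Mul(Add(I, Mul(-1, l)), l), l) = Add(Mul(l, Add(I, Mul(-1, l))), l) = Add(l, Mul(l, Add(I, Mul(-1, l)))))
Add(Mul(Add(18249, Mul(Add(54, Function('Y')(-7, -4)), 47)), Add(7988, 17407)), Mul(-1, -4846)) = Add(Mul(Add(18249, Mul(Add(54, Mul(-7, Add(1, -4, Mul(-1, -7)))), 47)), Add(7988, 17407)), Mul(-1, -4846)) = Add(Mul(Add(18249, Mul(Add(54, Mul(-7, Add(1, -4, 7))), 47)), 25395), 4846) = Add(Mul(Add(18249, Mul(Add(54, Mul(-7, 4)), 47)), 25395), 4846) = Add(Mul(Add(18249, Mul(Add(54, -28), 47)), 25395), 4846) = Add(Mul(Add(18249, Mul(26, 47)), 25395), 4846) = Add(Mul(Add(18249, 1222), 25395), 4846) = Add(Mul(19471, 25395), 4846) = Add(494466045, 4846) = 494470891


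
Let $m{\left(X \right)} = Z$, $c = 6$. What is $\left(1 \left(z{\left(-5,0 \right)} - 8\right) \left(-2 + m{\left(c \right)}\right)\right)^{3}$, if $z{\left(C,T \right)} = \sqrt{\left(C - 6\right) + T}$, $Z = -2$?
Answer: $15872 - 11584 i \sqrt{11} \approx 15872.0 - 38420.0 i$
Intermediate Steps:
$z{\left(C,T \right)} = \sqrt{-6 + C + T}$ ($z{\left(C,T \right)} = \sqrt{\left(C - 6\right) + T} = \sqrt{\left(-6 + C\right) + T} = \sqrt{-6 + C + T}$)
$m{\left(X \right)} = -2$
$\left(1 \left(z{\left(-5,0 \right)} - 8\right) \left(-2 + m{\left(c \right)}\right)\right)^{3} = \left(1 \left(\sqrt{-6 - 5 + 0} - 8\right) \left(-2 - 2\right)\right)^{3} = \left(1 \left(\sqrt{-11} - 8\right) \left(-4\right)\right)^{3} = \left(1 \left(i \sqrt{11} - 8\right) \left(-4\right)\right)^{3} = \left(1 \left(-8 + i \sqrt{11}\right) \left(-4\right)\right)^{3} = \left(\left(-8 + i \sqrt{11}\right) \left(-4\right)\right)^{3} = \left(32 - 4 i \sqrt{11}\right)^{3}$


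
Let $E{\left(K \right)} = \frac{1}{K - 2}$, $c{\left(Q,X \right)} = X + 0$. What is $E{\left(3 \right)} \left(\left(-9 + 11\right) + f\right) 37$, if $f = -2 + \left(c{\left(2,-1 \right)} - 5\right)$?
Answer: $-222$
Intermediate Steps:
$c{\left(Q,X \right)} = X$
$E{\left(K \right)} = \frac{1}{-2 + K}$
$f = -8$ ($f = -2 - 6 = -8$)
$E{\left(3 \right)} \left(\left(-9 + 11\right) + f\right) 37 = \frac{\left(-9 + 11\right) - 8}{-2 + 3} \cdot 37 = \frac{2 - 8}{1} \cdot 37 = 1 \left(-6\right) 37 = \left(-6\right) 37 = -222$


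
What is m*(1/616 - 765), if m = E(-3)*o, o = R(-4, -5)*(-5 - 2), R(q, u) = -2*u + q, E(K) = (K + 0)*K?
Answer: 12723453/44 ≈ 2.8917e+5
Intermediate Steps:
E(K) = K² (E(K) = K*K = K²)
R(q, u) = q - 2*u
o = -42 (o = (-4 - 2*(-5))*(-5 - 2) = (-4 + 10)*(-7) = 6*(-7) = -42)
m = -378 (m = (-3)²*(-42) = 9*(-42) = -378)
m*(1/616 - 765) = -378*(1/616 - 765) = -378*(-471239/616) = 12723453/44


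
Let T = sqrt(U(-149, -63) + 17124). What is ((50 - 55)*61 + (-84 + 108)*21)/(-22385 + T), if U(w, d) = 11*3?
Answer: -4454615/501071068 - 199*sqrt(17157)/501071068 ≈ -0.0089422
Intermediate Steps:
U(w, d) = 33
T = sqrt(17157) (T = sqrt(33 + 17124) = sqrt(17157) ≈ 130.98)
((50 - 55)*61 + (-84 + 108)*21)/(-22385 + T) = ((50 - 55)*61 + (-84 + 108)*21)/(-22385 + sqrt(17157)) = (-5*61 + 24*21)/(-22385 + sqrt(17157)) = (-305 + 504)/(-22385 + sqrt(17157)) = 199/(-22385 + sqrt(17157))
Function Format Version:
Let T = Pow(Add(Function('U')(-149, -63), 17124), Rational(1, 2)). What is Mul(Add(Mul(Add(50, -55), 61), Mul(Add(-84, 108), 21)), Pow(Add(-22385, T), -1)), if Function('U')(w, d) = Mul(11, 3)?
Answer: Add(Rational(-4454615, 501071068), Mul(Rational(-199, 501071068), Pow(17157, Rational(1, 2)))) ≈ -0.0089422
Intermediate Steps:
Function('U')(w, d) = 33
T = Pow(17157, Rational(1, 2)) (T = Pow(Add(33, 17124), Rational(1, 2)) = Pow(17157, Rational(1, 2)) ≈ 130.98)
Mul(Add(Mul(Add(50, -55), 61), Mul(Add(-84, 108), 21)), Pow(Add(-22385, T), -1)) = Mul(Add(Mul(Add(50, -55), 61), Mul(Add(-84, 108), 21)), Pow(Add(-22385, Pow(17157, Rational(1, 2))), -1)) = Mul(Add(Mul(-5, 61), Mul(24, 21)), Pow(Add(-22385, Pow(17157, Rational(1, 2))), -1)) = Mul(Add(-305, 504), Pow(Add(-22385, Pow(17157, Rational(1, 2))), -1)) = Mul(199, Pow(Add(-22385, Pow(17157, Rational(1, 2))), -1))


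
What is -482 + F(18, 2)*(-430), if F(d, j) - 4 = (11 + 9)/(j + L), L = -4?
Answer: 2098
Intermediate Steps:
F(d, j) = 4 + 20/(-4 + j) (F(d, j) = 4 + (11 + 9)/(j - 4) = 4 + 20/(-4 + j))
-482 + F(18, 2)*(-430) = -482 + (4*(1 + 2)/(-4 + 2))*(-430) = -482 + (4*3/(-2))*(-430) = -482 + (4*(-½)*3)*(-430) = -482 - 6*(-430) = -482 + 2580 = 2098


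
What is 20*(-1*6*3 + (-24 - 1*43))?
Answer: -1700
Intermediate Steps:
20*(-1*6*3 + (-24 - 1*43)) = 20*(-6*3 + (-24 - 43)) = 20*(-18 - 67) = 20*(-85) = -1700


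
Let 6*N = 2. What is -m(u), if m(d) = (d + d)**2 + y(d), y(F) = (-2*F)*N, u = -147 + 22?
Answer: -187750/3 ≈ -62583.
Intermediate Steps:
u = -125
N = 1/3 (N = (1/6)*2 = 1/3 ≈ 0.33333)
y(F) = -2*F/3 (y(F) = -2*F*(1/3) = -2*F/3)
m(d) = 4*d**2 - 2*d/3 (m(d) = (d + d)**2 - 2*d/3 = (2*d)**2 - 2*d/3 = 4*d**2 - 2*d/3)
-m(u) = -2*(-125)*(-1 + 6*(-125))/3 = -2*(-125)*(-1 - 750)/3 = -2*(-125)*(-751)/3 = -1*187750/3 = -187750/3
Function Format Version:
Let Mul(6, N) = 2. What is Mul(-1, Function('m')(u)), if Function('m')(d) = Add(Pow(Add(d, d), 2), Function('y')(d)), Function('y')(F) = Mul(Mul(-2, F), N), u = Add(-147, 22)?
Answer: Rational(-187750, 3) ≈ -62583.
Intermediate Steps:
u = -125
N = Rational(1, 3) (N = Mul(Rational(1, 6), 2) = Rational(1, 3) ≈ 0.33333)
Function('y')(F) = Mul(Rational(-2, 3), F) (Function('y')(F) = Mul(Mul(-2, F), Rational(1, 3)) = Mul(Rational(-2, 3), F))
Function('m')(d) = Add(Mul(4, Pow(d, 2)), Mul(Rational(-2, 3), d)) (Function('m')(d) = Add(Pow(Add(d, d), 2), Mul(Rational(-2, 3), d)) = Add(Pow(Mul(2, d), 2), Mul(Rational(-2, 3), d)) = Add(Mul(4, Pow(d, 2)), Mul(Rational(-2, 3), d)))
Mul(-1, Function('m')(u)) = Mul(-1, Mul(Rational(2, 3), -125, Add(-1, Mul(6, -125)))) = Mul(-1, Mul(Rational(2, 3), -125, Add(-1, -750))) = Mul(-1, Mul(Rational(2, 3), -125, -751)) = Mul(-1, Rational(187750, 3)) = Rational(-187750, 3)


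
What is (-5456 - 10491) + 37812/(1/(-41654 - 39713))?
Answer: -3076664951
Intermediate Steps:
(-5456 - 10491) + 37812/(1/(-41654 - 39713)) = -15947 + 37812/(1/(-81367)) = -15947 + 37812/(-1/81367) = -15947 + 37812*(-81367) = -15947 - 3076649004 = -3076664951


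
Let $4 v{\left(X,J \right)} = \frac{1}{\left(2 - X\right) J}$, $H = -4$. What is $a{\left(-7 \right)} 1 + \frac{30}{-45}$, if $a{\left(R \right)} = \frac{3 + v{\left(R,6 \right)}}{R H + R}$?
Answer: $- \frac{2375}{4536} \approx -0.52359$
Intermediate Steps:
$v{\left(X,J \right)} = \frac{1}{4 J \left(2 - X\right)}$ ($v{\left(X,J \right)} = \frac{\frac{1}{2 - X} \frac{1}{J}}{4} = \frac{\frac{1}{J} \frac{1}{2 - X}}{4} = \frac{1}{4 J \left(2 - X\right)}$)
$a{\left(R \right)} = - \frac{3 - \frac{1}{24 \left(-2 + R\right)}}{3 R}$ ($a{\left(R \right)} = \frac{3 - \frac{1}{4 \cdot 6 \left(-2 + R\right)}}{R \left(-4\right) + R} = \frac{3 - \frac{1}{24 \left(-2 + R\right)}}{- 4 R + R} = \frac{3 - \frac{1}{24 \left(-2 + R\right)}}{\left(-3\right) R} = \left(3 - \frac{1}{24 \left(-2 + R\right)}\right) \left(- \frac{1}{3 R}\right) = - \frac{3 - \frac{1}{24 \left(-2 + R\right)}}{3 R}$)
$a{\left(-7 \right)} 1 + \frac{30}{-45} = \frac{\frac{145}{72} - -7}{\left(-7\right) \left(-2 - 7\right)} 1 + \frac{30}{-45} = - \frac{\frac{145}{72} + 7}{7 \left(-9\right)} 1 + 30 \left(- \frac{1}{45}\right) = \left(- \frac{1}{7}\right) \left(- \frac{1}{9}\right) \frac{649}{72} \cdot 1 - \frac{2}{3} = \frac{649}{4536} \cdot 1 - \frac{2}{3} = \frac{649}{4536} - \frac{2}{3} = - \frac{2375}{4536}$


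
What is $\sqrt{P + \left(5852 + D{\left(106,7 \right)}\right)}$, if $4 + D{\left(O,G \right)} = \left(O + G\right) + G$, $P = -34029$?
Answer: $i \sqrt{28061} \approx 167.51 i$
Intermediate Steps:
$D{\left(O,G \right)} = -4 + O + 2 G$ ($D{\left(O,G \right)} = -4 + \left(\left(O + G\right) + G\right) = -4 + \left(\left(G + O\right) + G\right) = -4 + \left(O + 2 G\right) = -4 + O + 2 G$)
$\sqrt{P + \left(5852 + D{\left(106,7 \right)}\right)} = \sqrt{-34029 + \left(5852 + \left(-4 + 106 + 2 \cdot 7\right)\right)} = \sqrt{-34029 + \left(5852 + \left(-4 + 106 + 14\right)\right)} = \sqrt{-34029 + \left(5852 + 116\right)} = \sqrt{-34029 + 5968} = \sqrt{-28061} = i \sqrt{28061}$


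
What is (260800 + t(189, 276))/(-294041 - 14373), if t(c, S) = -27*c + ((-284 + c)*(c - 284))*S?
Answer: -2746597/308414 ≈ -8.9055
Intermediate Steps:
t(c, S) = -27*c + S*(-284 + c)**2 (t(c, S) = -27*c + ((-284 + c)*(-284 + c))*S = -27*c + (-284 + c)**2*S = -27*c + S*(-284 + c)**2)
(260800 + t(189, 276))/(-294041 - 14373) = (260800 + (-27*189 + 276*(-284 + 189)**2))/(-294041 - 14373) = (260800 + (-5103 + 276*(-95)**2))/(-308414) = (260800 + (-5103 + 276*9025))*(-1/308414) = (260800 + (-5103 + 2490900))*(-1/308414) = (260800 + 2485797)*(-1/308414) = 2746597*(-1/308414) = -2746597/308414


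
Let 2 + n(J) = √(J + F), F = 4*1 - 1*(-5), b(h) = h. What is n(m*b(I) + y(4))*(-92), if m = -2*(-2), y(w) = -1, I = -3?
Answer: 184 - 184*I ≈ 184.0 - 184.0*I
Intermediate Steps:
m = 4
F = 9 (F = 4 + 5 = 9)
n(J) = -2 + √(9 + J) (n(J) = -2 + √(J + 9) = -2 + √(9 + J))
n(m*b(I) + y(4))*(-92) = (-2 + √(9 + (4*(-3) - 1)))*(-92) = (-2 + √(9 + (-12 - 1)))*(-92) = (-2 + √(9 - 13))*(-92) = (-2 + √(-4))*(-92) = (-2 + 2*I)*(-92) = 184 - 184*I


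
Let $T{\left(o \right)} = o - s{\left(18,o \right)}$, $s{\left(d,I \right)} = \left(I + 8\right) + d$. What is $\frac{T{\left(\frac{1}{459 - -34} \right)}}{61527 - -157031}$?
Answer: $- \frac{13}{109279} \approx -0.00011896$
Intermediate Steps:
$s{\left(d,I \right)} = 8 + I + d$ ($s{\left(d,I \right)} = \left(8 + I\right) + d = 8 + I + d$)
$T{\left(o \right)} = -26$ ($T{\left(o \right)} = o - \left(8 + o + 18\right) = o - \left(26 + o\right) = -26$)
$\frac{T{\left(\frac{1}{459 - -34} \right)}}{61527 - -157031} = - \frac{26}{61527 - -157031} = - \frac{26}{61527 + 157031} = - \frac{26}{218558} = \left(-26\right) \frac{1}{218558} = - \frac{13}{109279}$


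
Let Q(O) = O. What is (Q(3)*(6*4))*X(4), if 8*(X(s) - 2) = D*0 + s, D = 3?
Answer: 180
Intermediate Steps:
X(s) = 2 + s/8 (X(s) = 2 + (3*0 + s)/8 = 2 + (0 + s)/8 = 2 + s/8)
(Q(3)*(6*4))*X(4) = (3*(6*4))*(2 + (⅛)*4) = (3*24)*(2 + ½) = 72*(5/2) = 180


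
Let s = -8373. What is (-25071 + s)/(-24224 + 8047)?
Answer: 33444/16177 ≈ 2.0674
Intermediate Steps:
(-25071 + s)/(-24224 + 8047) = (-25071 - 8373)/(-24224 + 8047) = -33444/(-16177) = -33444*(-1/16177) = 33444/16177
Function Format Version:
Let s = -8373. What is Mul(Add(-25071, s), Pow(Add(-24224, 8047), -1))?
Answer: Rational(33444, 16177) ≈ 2.0674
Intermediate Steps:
Mul(Add(-25071, s), Pow(Add(-24224, 8047), -1)) = Mul(Add(-25071, -8373), Pow(Add(-24224, 8047), -1)) = Mul(-33444, Pow(-16177, -1)) = Mul(-33444, Rational(-1, 16177)) = Rational(33444, 16177)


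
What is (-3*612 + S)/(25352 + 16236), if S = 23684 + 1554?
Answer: 11701/20794 ≈ 0.56271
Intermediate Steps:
S = 25238
(-3*612 + S)/(25352 + 16236) = (-3*612 + 25238)/(25352 + 16236) = (-1836 + 25238)/41588 = 23402*(1/41588) = 11701/20794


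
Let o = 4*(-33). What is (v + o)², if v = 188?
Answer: 3136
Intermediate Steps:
o = -132
(v + o)² = (188 - 132)² = 56² = 3136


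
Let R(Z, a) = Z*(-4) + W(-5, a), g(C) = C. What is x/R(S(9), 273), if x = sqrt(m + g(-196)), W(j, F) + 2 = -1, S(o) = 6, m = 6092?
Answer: -2*sqrt(1474)/27 ≈ -2.8439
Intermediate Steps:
W(j, F) = -3 (W(j, F) = -2 - 1 = -3)
x = 2*sqrt(1474) (x = sqrt(6092 - 196) = sqrt(5896) = 2*sqrt(1474) ≈ 76.785)
R(Z, a) = -3 - 4*Z (R(Z, a) = Z*(-4) - 3 = -4*Z - 3 = -3 - 4*Z)
x/R(S(9), 273) = (2*sqrt(1474))/(-3 - 4*6) = (2*sqrt(1474))/(-3 - 24) = (2*sqrt(1474))/(-27) = (2*sqrt(1474))*(-1/27) = -2*sqrt(1474)/27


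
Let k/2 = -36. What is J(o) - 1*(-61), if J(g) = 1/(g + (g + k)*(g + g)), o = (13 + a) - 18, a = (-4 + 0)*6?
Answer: 355570/5829 ≈ 61.000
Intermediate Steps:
k = -72 (k = 2*(-36) = -72)
a = -24 (a = -4*6 = -24)
o = -29 (o = (13 - 24) - 18 = -11 - 18 = -29)
J(g) = 1/(g + 2*g*(-72 + g)) (J(g) = 1/(g + (g - 72)*(g + g)) = 1/(g + (-72 + g)*(2*g)) = 1/(g + 2*g*(-72 + g)))
J(o) - 1*(-61) = 1/((-29)*(-143 + 2*(-29))) - 1*(-61) = -1/(29*(-143 - 58)) + 61 = -1/29/(-201) + 61 = -1/29*(-1/201) + 61 = 1/5829 + 61 = 355570/5829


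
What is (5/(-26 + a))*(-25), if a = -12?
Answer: 125/38 ≈ 3.2895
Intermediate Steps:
(5/(-26 + a))*(-25) = (5/(-26 - 12))*(-25) = (5/(-38))*(-25) = (5*(-1/38))*(-25) = -5/38*(-25) = 125/38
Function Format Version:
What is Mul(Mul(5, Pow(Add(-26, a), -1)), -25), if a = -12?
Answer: Rational(125, 38) ≈ 3.2895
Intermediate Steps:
Mul(Mul(5, Pow(Add(-26, a), -1)), -25) = Mul(Mul(5, Pow(Add(-26, -12), -1)), -25) = Mul(Mul(5, Pow(-38, -1)), -25) = Mul(Mul(5, Rational(-1, 38)), -25) = Mul(Rational(-5, 38), -25) = Rational(125, 38)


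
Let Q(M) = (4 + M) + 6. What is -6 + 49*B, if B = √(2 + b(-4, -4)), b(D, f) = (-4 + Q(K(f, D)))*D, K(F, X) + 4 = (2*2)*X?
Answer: -6 + 49*√58 ≈ 367.17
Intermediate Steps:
K(F, X) = -4 + 4*X (K(F, X) = -4 + (2*2)*X = -4 + 4*X)
Q(M) = 10 + M
b(D, f) = D*(2 + 4*D) (b(D, f) = (-4 + (10 + (-4 + 4*D)))*D = (-4 + (6 + 4*D))*D = (2 + 4*D)*D = D*(2 + 4*D))
B = √58 (B = √(2 + 2*(-4)*(1 + 2*(-4))) = √(2 + 2*(-4)*(1 - 8)) = √(2 + 2*(-4)*(-7)) = √(2 + 56) = √58 ≈ 7.6158)
-6 + 49*B = -6 + 49*√58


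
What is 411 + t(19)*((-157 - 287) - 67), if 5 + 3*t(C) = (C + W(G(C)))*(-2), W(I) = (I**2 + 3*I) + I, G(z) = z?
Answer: 469820/3 ≈ 1.5661e+5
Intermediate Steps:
W(I) = I**2 + 4*I
t(C) = -5/3 - 2*C/3 - 2*C*(4 + C)/3 (t(C) = -5/3 + ((C + C*(4 + C))*(-2))/3 = -5/3 + (-2*C - 2*C*(4 + C))/3 = -5/3 + (-2*C/3 - 2*C*(4 + C)/3) = -5/3 - 2*C/3 - 2*C*(4 + C)/3)
411 + t(19)*((-157 - 287) - 67) = 411 + (-5/3 - 10/3*19 - 2/3*19**2)*((-157 - 287) - 67) = 411 + (-5/3 - 190/3 - 2/3*361)*(-444 - 67) = 411 + (-5/3 - 190/3 - 722/3)*(-511) = 411 - 917/3*(-511) = 411 + 468587/3 = 469820/3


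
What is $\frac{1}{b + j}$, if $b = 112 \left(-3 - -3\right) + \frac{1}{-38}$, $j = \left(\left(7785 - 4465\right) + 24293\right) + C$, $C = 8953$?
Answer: $\frac{38}{1389507} \approx 2.7348 \cdot 10^{-5}$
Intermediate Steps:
$j = 36566$ ($j = \left(\left(7785 - 4465\right) + 24293\right) + 8953 = \left(3320 + 24293\right) + 8953 = 27613 + 8953 = 36566$)
$b = - \frac{1}{38}$ ($b = 112 \left(-3 + 3\right) - \frac{1}{38} = 112 \cdot 0 - \frac{1}{38} = 0 - \frac{1}{38} = - \frac{1}{38} \approx -0.026316$)
$\frac{1}{b + j} = \frac{1}{- \frac{1}{38} + 36566} = \frac{1}{\frac{1389507}{38}} = \frac{38}{1389507}$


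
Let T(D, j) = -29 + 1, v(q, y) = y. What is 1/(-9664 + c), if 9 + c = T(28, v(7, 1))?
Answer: -1/9701 ≈ -0.00010308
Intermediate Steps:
T(D, j) = -28
c = -37 (c = -9 - 28 = -37)
1/(-9664 + c) = 1/(-9664 - 37) = 1/(-9701) = -1/9701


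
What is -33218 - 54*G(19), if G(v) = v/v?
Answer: -33272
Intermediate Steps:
G(v) = 1
-33218 - 54*G(19) = -33218 - 54 = -33272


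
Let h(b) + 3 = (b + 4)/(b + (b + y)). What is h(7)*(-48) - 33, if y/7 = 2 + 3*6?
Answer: 753/7 ≈ 107.57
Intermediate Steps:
y = 140 (y = 7*(2 + 3*6) = 7*(2 + 18) = 7*20 = 140)
h(b) = -3 + (4 + b)/(140 + 2*b) (h(b) = -3 + (b + 4)/(b + (b + 140)) = -3 + (4 + b)/(b + (140 + b)) = -3 + (4 + b)/(140 + 2*b))
h(7)*(-48) - 33 = ((-416 - 5*7)/(2*(70 + 7)))*(-48) - 33 = ((½)*(-416 - 35)/77)*(-48) - 33 = ((½)*(1/77)*(-451))*(-48) - 33 = -41/14*(-48) - 33 = 984/7 - 33 = 753/7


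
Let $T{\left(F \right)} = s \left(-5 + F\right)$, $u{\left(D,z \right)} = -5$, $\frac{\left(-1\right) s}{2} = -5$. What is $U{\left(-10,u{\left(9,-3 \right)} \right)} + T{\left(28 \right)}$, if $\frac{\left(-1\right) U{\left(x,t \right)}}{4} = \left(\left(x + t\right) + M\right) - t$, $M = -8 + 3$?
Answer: $290$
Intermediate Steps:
$s = 10$ ($s = \left(-2\right) \left(-5\right) = 10$)
$T{\left(F \right)} = -50 + 10 F$ ($T{\left(F \right)} = 10 \left(-5 + F\right) = -50 + 10 F$)
$M = -5$
$U{\left(x,t \right)} = 20 - 4 x$ ($U{\left(x,t \right)} = - 4 \left(\left(\left(x + t\right) - 5\right) - t\right) = - 4 \left(\left(\left(t + x\right) - 5\right) - t\right) = - 4 \left(\left(-5 + t + x\right) - t\right) = - 4 \left(-5 + x\right) = 20 - 4 x$)
$U{\left(-10,u{\left(9,-3 \right)} \right)} + T{\left(28 \right)} = \left(20 - -40\right) + \left(-50 + 10 \cdot 28\right) = \left(20 + 40\right) + \left(-50 + 280\right) = 60 + 230 = 290$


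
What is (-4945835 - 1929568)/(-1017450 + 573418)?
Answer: 6875403/444032 ≈ 15.484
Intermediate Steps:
(-4945835 - 1929568)/(-1017450 + 573418) = -6875403/(-444032) = -6875403*(-1/444032) = 6875403/444032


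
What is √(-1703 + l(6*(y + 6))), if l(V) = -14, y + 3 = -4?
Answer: I*√1717 ≈ 41.437*I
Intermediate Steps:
y = -7 (y = -3 - 4 = -7)
√(-1703 + l(6*(y + 6))) = √(-1703 - 14) = √(-1717) = I*√1717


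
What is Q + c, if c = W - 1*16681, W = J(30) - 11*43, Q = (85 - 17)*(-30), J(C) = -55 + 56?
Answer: -19193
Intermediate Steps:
J(C) = 1
Q = -2040 (Q = 68*(-30) = -2040)
W = -472 (W = 1 - 11*43 = 1 - 1*473 = 1 - 473 = -472)
c = -17153 (c = -472 - 1*16681 = -472 - 16681 = -17153)
Q + c = -2040 - 17153 = -19193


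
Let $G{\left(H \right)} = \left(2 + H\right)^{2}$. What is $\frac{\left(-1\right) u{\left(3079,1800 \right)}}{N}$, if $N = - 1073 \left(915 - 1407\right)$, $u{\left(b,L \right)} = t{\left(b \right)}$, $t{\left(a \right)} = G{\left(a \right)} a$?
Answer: $- \frac{9742531773}{175972} \approx -55364.0$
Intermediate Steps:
$t{\left(a \right)} = a \left(2 + a\right)^{2}$ ($t{\left(a \right)} = \left(2 + a\right)^{2} a = a \left(2 + a\right)^{2}$)
$u{\left(b,L \right)} = b \left(2 + b\right)^{2}$
$N = 527916$ ($N = \left(-1073\right) \left(-492\right) = 527916$)
$\frac{\left(-1\right) u{\left(3079,1800 \right)}}{N} = \frac{\left(-1\right) 3079 \left(2 + 3079\right)^{2}}{527916} = - 3079 \cdot 3081^{2} \cdot \frac{1}{527916} = - 3079 \cdot 9492561 \cdot \frac{1}{527916} = \left(-1\right) 29227595319 \cdot \frac{1}{527916} = \left(-29227595319\right) \frac{1}{527916} = - \frac{9742531773}{175972}$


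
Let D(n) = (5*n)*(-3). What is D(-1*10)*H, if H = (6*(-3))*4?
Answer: -10800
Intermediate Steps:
D(n) = -15*n
H = -72 (H = -18*4 = -72)
D(-1*10)*H = -(-15)*10*(-72) = -15*(-10)*(-72) = 150*(-72) = -10800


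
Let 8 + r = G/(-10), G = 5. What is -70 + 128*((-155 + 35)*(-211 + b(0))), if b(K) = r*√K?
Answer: 3240890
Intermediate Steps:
r = -17/2 (r = -8 + 5/(-10) = -8 + 5*(-⅒) = -8 - ½ = -17/2 ≈ -8.5000)
b(K) = -17*√K/2
-70 + 128*((-155 + 35)*(-211 + b(0))) = -70 + 128*((-155 + 35)*(-211 - 17*√0/2)) = -70 + 128*(-120*(-211 - 17/2*0)) = -70 + 128*(-120*(-211 + 0)) = -70 + 128*(-120*(-211)) = -70 + 128*25320 = -70 + 3240960 = 3240890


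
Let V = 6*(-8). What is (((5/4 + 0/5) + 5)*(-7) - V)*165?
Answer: 2805/4 ≈ 701.25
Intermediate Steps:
V = -48
(((5/4 + 0/5) + 5)*(-7) - V)*165 = (((5/4 + 0/5) + 5)*(-7) - 1*(-48))*165 = (((5*(¼) + 0*(⅕)) + 5)*(-7) + 48)*165 = (((5/4 + 0) + 5)*(-7) + 48)*165 = ((5/4 + 5)*(-7) + 48)*165 = ((25/4)*(-7) + 48)*165 = (-175/4 + 48)*165 = (17/4)*165 = 2805/4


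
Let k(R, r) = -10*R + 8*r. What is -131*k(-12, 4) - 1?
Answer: -19913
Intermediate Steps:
-131*k(-12, 4) - 1 = -131*(-10*(-12) + 8*4) - 1 = -131*(120 + 32) - 1 = -131*152 - 1 = -19912 - 1 = -19913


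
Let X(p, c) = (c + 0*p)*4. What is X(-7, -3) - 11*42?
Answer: -474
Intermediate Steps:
X(p, c) = 4*c (X(p, c) = (c + 0)*4 = c*4 = 4*c)
X(-7, -3) - 11*42 = 4*(-3) - 11*42 = -12 - 462 = -474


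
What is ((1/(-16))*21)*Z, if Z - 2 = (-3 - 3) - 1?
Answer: 105/16 ≈ 6.5625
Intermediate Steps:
Z = -5 (Z = 2 + ((-3 - 3) - 1) = 2 + (-6 - 1) = 2 - 7 = -5)
((1/(-16))*21)*Z = ((1/(-16))*21)*(-5) = ((1*(-1/16))*21)*(-5) = -1/16*21*(-5) = -21/16*(-5) = 105/16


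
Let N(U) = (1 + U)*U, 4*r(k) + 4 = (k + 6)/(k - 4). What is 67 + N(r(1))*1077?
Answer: 50963/48 ≈ 1061.7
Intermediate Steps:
r(k) = -1 + (6 + k)/(4*(-4 + k)) (r(k) = -1 + ((k + 6)/(k - 4))/4 = -1 + ((6 + k)/(-4 + k))/4 = -1 + (6 + k)/(4*(-4 + k)))
N(U) = U*(1 + U)
67 + N(r(1))*1077 = 67 + (((22 - 3*1)/(4*(-4 + 1)))*(1 + (22 - 3*1)/(4*(-4 + 1))))*1077 = 67 + (((¼)*(22 - 3)/(-3))*(1 + (¼)*(22 - 3)/(-3)))*1077 = 67 + (((¼)*(-⅓)*19)*(1 + (¼)*(-⅓)*19))*1077 = 67 - 19*(1 - 19/12)/12*1077 = 67 - 19/12*(-7/12)*1077 = 67 + (133/144)*1077 = 67 + 47747/48 = 50963/48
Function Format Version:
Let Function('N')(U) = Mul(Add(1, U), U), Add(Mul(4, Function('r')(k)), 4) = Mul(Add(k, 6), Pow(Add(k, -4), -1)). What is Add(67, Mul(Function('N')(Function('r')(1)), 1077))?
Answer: Rational(50963, 48) ≈ 1061.7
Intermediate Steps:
Function('r')(k) = Add(-1, Mul(Rational(1, 4), Pow(Add(-4, k), -1), Add(6, k))) (Function('r')(k) = Add(-1, Mul(Rational(1, 4), Mul(Add(k, 6), Pow(Add(k, -4), -1)))) = Add(-1, Mul(Rational(1, 4), Mul(Add(6, k), Pow(Add(-4, k), -1)))) = Add(-1, Mul(Rational(1, 4), Mul(Pow(Add(-4, k), -1), Add(6, k)))) = Add(-1, Mul(Rational(1, 4), Pow(Add(-4, k), -1), Add(6, k))))
Function('N')(U) = Mul(U, Add(1, U))
Add(67, Mul(Function('N')(Function('r')(1)), 1077)) = Add(67, Mul(Mul(Mul(Rational(1, 4), Pow(Add(-4, 1), -1), Add(22, Mul(-3, 1))), Add(1, Mul(Rational(1, 4), Pow(Add(-4, 1), -1), Add(22, Mul(-3, 1))))), 1077)) = Add(67, Mul(Mul(Mul(Rational(1, 4), Pow(-3, -1), Add(22, -3)), Add(1, Mul(Rational(1, 4), Pow(-3, -1), Add(22, -3)))), 1077)) = Add(67, Mul(Mul(Mul(Rational(1, 4), Rational(-1, 3), 19), Add(1, Mul(Rational(1, 4), Rational(-1, 3), 19))), 1077)) = Add(67, Mul(Mul(Rational(-19, 12), Add(1, Rational(-19, 12))), 1077)) = Add(67, Mul(Mul(Rational(-19, 12), Rational(-7, 12)), 1077)) = Add(67, Mul(Rational(133, 144), 1077)) = Add(67, Rational(47747, 48)) = Rational(50963, 48)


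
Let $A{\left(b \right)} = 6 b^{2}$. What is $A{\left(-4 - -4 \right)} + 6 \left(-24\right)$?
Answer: $-144$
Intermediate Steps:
$A{\left(-4 - -4 \right)} + 6 \left(-24\right) = 6 \left(-4 - -4\right)^{2} + 6 \left(-24\right) = 6 \left(-4 + 4\right)^{2} - 144 = 6 \cdot 0^{2} - 144 = 6 \cdot 0 - 144 = 0 - 144 = -144$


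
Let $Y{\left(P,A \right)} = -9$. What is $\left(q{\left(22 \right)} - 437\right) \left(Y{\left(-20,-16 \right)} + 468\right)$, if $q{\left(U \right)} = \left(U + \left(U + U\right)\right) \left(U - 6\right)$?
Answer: $284121$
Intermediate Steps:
$q{\left(U \right)} = 3 U \left(-6 + U\right)$ ($q{\left(U \right)} = \left(U + 2 U\right) \left(-6 + U\right) = 3 U \left(-6 + U\right)$)
$\left(q{\left(22 \right)} - 437\right) \left(Y{\left(-20,-16 \right)} + 468\right) = \left(3 \cdot 22 \left(-6 + 22\right) - 437\right) \left(-9 + 468\right) = \left(3 \cdot 22 \cdot 16 - 437\right) 459 = \left(1056 - 437\right) 459 = 619 \cdot 459 = 284121$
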